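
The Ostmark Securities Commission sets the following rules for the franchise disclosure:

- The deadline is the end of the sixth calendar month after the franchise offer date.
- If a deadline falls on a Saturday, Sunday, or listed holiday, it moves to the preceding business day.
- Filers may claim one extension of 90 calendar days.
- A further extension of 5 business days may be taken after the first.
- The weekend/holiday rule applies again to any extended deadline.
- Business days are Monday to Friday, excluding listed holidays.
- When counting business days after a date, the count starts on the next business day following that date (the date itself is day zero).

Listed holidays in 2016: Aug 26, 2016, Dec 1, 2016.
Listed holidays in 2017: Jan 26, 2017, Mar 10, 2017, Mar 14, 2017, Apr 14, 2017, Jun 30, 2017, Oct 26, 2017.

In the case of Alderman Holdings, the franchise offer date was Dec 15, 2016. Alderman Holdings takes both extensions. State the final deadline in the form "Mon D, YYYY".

Oct 4, 2017

The sixth month after Dec 15, 2016 is June 2017, whose last day is Jun 30, 2017.
Jun 30, 2017 is a listed holiday, so it moves to the preceding business day, Jun 29, 2017 (Thursday).
With the 90-day extension, Jun 29, 2017 becomes Sep 27, 2017.
Sep 27, 2017 (Wednesday) is already a business day.
Counting 5 further business days from Sep 27, 2017 reaches Oct 4, 2017.
Oct 4, 2017 (Wednesday) is already a business day.
The final due date is Oct 4, 2017.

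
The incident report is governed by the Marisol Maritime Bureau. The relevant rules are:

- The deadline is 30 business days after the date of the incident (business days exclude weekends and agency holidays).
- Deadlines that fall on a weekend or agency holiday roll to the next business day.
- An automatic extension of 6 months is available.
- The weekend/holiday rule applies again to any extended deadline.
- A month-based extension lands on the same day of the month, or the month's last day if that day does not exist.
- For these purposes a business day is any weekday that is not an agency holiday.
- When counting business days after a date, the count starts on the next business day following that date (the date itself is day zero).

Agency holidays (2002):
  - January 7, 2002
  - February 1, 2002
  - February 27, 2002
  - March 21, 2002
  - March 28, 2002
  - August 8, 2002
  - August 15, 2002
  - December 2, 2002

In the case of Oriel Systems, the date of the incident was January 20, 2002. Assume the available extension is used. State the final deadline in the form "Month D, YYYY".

September 5, 2002

30 business days after January 20, 2002, excluding weekends and holidays, is March 5, 2002.
March 5, 2002 (Tuesday) is already a business day.
The 6 months extension carries March 5, 2002 to September 5, 2002.
September 5, 2002 falls on a Thursday, which is a business day, so no adjustment is needed.
Final deadline: September 5, 2002.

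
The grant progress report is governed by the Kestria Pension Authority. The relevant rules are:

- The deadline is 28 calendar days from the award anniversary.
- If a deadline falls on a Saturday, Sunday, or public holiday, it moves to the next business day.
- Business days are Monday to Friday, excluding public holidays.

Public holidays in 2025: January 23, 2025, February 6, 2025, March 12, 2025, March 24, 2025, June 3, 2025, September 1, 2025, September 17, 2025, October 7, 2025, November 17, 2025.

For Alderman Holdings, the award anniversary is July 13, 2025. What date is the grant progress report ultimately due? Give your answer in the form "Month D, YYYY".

Trigger date July 13, 2025 + 28 calendar days = August 10, 2025.
August 10, 2025 is a Sunday; the next business day is August 11, 2025 (Monday).
Deadline: August 11, 2025.

August 11, 2025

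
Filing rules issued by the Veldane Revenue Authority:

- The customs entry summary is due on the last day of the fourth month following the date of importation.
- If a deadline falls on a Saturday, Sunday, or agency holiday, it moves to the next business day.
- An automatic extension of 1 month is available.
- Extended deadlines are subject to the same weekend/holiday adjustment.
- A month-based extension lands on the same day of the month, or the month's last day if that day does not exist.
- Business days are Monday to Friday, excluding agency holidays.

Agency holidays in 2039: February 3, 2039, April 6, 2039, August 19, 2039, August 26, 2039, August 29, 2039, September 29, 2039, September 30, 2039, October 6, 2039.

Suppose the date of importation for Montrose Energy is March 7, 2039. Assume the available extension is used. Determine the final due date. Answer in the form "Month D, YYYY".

The fourth month after March 7, 2039 is July 2039, whose last day is July 31, 2039.
July 31, 2039 falls on a Sunday. Rolling to the next business day gives August 1, 2039, a Monday.
Add 1 month to August 1, 2039: September 1, 2039.
September 1, 2039 (Thursday) is already a business day.
Deadline: September 1, 2039.

September 1, 2039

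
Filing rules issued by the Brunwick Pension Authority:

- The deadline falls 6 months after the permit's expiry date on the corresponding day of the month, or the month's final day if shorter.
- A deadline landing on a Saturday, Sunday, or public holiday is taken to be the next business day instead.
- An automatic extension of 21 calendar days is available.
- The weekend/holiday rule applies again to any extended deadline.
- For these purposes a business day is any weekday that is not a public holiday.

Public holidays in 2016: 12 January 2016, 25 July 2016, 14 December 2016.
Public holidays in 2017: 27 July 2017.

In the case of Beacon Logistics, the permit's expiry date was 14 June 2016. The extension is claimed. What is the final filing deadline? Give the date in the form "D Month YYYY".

5 January 2017

Moving 6 months forward from 14 June 2016 on the corresponding day gives 14 December 2016.
14 December 2016 is a listed holiday, so it moves to the next business day, 15 December 2016 (Thursday).
The 21-calendar-day extension moves the deadline from 15 December 2016 to 5 January 2017.
5 January 2017 is a Thursday and not a listed holiday, so it stands.
Final deadline: 5 January 2017.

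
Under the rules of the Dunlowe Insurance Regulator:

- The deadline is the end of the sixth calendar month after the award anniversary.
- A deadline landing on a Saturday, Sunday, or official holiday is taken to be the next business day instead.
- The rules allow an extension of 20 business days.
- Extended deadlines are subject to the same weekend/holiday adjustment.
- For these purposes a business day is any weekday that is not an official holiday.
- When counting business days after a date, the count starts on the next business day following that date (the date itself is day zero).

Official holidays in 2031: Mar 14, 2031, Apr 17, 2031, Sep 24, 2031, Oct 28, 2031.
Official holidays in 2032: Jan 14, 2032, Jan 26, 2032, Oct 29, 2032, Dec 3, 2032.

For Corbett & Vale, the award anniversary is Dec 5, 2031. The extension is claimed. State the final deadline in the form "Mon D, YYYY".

Jul 28, 2032

6 months after Dec 5, 2031 falls in June 2032; the last day of that month is Jun 30, 2032.
Jun 30, 2032 is a Wednesday and not a listed holiday, so it stands.
Counting 20 further business days from Jun 30, 2032 reaches Jul 28, 2032.
Jul 28, 2032 falls on a Wednesday, which is a business day, so no adjustment is needed.
So the filing is due Jul 28, 2032.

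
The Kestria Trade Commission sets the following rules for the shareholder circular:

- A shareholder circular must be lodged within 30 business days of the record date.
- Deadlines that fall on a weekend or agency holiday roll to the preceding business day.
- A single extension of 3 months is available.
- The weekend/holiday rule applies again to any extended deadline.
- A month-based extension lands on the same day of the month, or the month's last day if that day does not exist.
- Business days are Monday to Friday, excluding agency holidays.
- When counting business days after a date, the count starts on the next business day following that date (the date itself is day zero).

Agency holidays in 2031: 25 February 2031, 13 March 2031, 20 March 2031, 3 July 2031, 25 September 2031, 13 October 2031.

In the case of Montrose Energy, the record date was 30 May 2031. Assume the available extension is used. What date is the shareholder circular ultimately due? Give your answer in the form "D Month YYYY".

14 October 2031

Counting 30 business days after 30 May 2031 (skipping weekends and listed holidays) reaches 14 July 2031.
Since 14 July 2031 is a Monday and not a holiday, the date is unchanged.
The 3 months extension carries 14 July 2031 to 14 October 2031.
14 October 2031 is a Tuesday and not a listed holiday, so it stands.
Final deadline: 14 October 2031.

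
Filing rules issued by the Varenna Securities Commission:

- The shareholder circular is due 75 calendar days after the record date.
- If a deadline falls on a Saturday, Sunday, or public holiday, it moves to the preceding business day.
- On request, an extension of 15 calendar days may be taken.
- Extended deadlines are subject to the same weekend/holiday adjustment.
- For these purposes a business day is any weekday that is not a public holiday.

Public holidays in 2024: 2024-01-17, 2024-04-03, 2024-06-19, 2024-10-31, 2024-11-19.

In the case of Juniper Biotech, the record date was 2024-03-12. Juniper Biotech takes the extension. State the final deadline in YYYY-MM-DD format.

2024-06-07

Adding 75 calendar days to 2024-03-12 gives 2024-05-26.
2024-05-26 is a Sunday; the preceding business day is 2024-05-24 (Friday).
The 15-calendar-day extension moves the deadline from 2024-05-24 to 2024-06-08.
2024-06-08 is a Saturday; the preceding business day is 2024-06-07 (Friday).
Deadline: 2024-06-07.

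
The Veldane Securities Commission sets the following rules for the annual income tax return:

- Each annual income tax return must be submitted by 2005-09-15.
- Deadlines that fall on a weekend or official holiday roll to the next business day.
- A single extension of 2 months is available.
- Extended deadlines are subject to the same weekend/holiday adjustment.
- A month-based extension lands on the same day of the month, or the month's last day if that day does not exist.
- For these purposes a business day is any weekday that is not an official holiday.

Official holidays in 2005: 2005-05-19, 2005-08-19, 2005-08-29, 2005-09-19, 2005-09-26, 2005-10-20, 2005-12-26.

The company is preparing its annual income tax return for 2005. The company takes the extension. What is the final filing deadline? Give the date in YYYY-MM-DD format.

Start from the fixed due date, 2005-09-15.
2005-09-15 (Thursday) is already a business day.
Add 2 months to 2005-09-15: 2005-11-15.
2005-11-15 is a Tuesday and not a listed holiday, so it stands.
So the filing is due 2005-11-15.

2005-11-15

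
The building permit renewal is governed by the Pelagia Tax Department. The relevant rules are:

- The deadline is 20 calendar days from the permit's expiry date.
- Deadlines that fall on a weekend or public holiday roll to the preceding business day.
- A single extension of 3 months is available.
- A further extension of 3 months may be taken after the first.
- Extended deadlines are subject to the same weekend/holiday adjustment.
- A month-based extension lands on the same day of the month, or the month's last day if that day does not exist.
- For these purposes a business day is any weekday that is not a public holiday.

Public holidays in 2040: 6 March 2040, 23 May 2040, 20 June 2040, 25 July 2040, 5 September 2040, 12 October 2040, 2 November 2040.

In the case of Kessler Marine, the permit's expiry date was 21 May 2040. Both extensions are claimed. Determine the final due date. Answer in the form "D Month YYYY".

From 21 May 2040, 20 calendar days later is 10 June 2040.
Because 10 June 2040 is a Sunday, the deadline becomes 8 June 2040 (Friday).
Add 3 months to 8 June 2040: 8 September 2040.
8 September 2040 is a Saturday, so it moves to the preceding business day, 7 September 2040 (Friday).
Applying the 3 months extension: 3 months after 7 September 2040 is 7 December 2040.
Since 7 December 2040 is a Friday and not a holiday, the date is unchanged.
So the filing is due 7 December 2040.

7 December 2040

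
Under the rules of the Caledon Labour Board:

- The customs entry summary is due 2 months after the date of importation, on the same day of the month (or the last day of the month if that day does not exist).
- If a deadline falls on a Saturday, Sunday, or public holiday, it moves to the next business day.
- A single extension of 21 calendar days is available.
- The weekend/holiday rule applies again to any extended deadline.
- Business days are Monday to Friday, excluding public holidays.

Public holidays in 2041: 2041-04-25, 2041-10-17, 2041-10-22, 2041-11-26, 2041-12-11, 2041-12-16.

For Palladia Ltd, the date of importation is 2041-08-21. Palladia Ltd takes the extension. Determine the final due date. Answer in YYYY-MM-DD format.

2041-11-11

2 months from 2041-08-21 is 2041-10-21.
2041-10-21 falls on a Monday, which is a business day, so no adjustment is needed.
Applying the 21-calendar-day extension: 2041-10-21 + 21 days = 2041-11-11.
2041-11-11 falls on a Monday, which is a business day, so no adjustment is needed.
So the filing is due 2041-11-11.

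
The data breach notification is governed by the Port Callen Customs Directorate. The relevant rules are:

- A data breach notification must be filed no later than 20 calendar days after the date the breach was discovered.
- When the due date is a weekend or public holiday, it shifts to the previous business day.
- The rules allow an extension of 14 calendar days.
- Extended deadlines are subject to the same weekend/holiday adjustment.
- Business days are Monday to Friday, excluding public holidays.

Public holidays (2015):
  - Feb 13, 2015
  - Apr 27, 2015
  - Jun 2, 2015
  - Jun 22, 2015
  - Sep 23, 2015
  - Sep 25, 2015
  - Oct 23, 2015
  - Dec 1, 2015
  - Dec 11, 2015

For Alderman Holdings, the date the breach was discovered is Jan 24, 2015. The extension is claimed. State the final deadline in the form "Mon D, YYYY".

Feb 26, 2015

20 calendar days after Jan 24, 2015 is Feb 13, 2015.
Feb 13, 2015 falls on a listed holiday. Rolling to the preceding business day gives Feb 12, 2015, a Thursday.
The 14-calendar-day extension moves the deadline from Feb 12, 2015 to Feb 26, 2015.
Feb 26, 2015 (Thursday) is already a business day.
The final due date is Feb 26, 2015.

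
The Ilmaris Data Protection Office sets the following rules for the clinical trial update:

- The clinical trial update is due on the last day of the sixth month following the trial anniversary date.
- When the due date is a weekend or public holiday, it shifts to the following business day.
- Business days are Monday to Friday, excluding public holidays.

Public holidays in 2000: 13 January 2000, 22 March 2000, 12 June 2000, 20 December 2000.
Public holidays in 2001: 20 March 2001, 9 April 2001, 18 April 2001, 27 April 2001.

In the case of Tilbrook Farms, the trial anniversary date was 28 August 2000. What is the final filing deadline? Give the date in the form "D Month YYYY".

28 February 2001

6 months after 28 August 2000 falls in February 2001; the last day of that month is 28 February 2001.
28 February 2001 is a Wednesday and not a listed holiday, so it stands.
The final due date is 28 February 2001.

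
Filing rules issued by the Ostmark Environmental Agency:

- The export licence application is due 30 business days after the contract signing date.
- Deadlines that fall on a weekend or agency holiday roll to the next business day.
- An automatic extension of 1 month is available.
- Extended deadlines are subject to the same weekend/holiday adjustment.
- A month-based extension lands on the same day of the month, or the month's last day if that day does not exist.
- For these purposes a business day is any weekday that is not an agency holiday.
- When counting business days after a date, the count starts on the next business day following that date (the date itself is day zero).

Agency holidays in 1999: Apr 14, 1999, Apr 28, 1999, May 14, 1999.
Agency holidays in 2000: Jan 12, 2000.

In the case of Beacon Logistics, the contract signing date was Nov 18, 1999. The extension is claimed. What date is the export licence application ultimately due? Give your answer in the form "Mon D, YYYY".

Jan 31, 2000

Counting 30 business days after Nov 18, 1999 (skipping weekends and listed holidays) reaches Dec 30, 1999.
Dec 30, 1999 (Thursday) is already a business day.
Add 1 month to Dec 30, 1999: Jan 30, 2000.
Jan 30, 2000 is a Sunday, so it moves to the next business day, Jan 31, 2000 (Monday).
The final due date is Jan 31, 2000.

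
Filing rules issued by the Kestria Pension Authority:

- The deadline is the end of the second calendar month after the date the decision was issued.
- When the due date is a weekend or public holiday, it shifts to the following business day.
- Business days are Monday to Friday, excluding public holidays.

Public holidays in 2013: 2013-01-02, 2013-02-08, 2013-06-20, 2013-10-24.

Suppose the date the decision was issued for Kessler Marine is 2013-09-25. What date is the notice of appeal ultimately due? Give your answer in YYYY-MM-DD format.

2013-12-02

2 months after 2013-09-25 is November 2013; that month ends on 2013-11-30.
Because 2013-11-30 is a Saturday, the deadline becomes 2013-12-02 (Monday).
Final deadline: 2013-12-02.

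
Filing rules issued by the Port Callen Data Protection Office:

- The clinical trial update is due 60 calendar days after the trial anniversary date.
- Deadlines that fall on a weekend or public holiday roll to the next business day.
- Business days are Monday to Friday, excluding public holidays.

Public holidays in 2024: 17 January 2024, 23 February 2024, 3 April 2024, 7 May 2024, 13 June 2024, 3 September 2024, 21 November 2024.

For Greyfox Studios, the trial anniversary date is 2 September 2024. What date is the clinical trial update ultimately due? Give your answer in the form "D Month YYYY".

From 2 September 2024, 60 calendar days later is 1 November 2024.
1 November 2024 falls on a Friday, which is a business day, so no adjustment is needed.
So the filing is due 1 November 2024.

1 November 2024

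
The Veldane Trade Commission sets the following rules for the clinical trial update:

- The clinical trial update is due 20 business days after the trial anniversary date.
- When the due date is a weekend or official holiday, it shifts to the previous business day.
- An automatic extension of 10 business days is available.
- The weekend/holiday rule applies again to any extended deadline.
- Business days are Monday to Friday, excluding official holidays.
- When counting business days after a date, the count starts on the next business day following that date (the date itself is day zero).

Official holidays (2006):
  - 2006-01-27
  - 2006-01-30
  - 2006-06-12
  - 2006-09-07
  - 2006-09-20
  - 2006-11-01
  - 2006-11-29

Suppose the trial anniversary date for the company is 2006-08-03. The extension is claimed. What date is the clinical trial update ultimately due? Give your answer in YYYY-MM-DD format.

2006-09-15

20 business days after 2006-08-03, excluding weekends and holidays, is 2006-08-31.
2006-08-31 falls on a Thursday, which is a business day, so no adjustment is needed.
Applying the 10-business-day extension: 10 business days after 2006-08-31 is 2006-09-15.
Since 2006-09-15 is a Friday and not a holiday, the date is unchanged.
Final deadline: 2006-09-15.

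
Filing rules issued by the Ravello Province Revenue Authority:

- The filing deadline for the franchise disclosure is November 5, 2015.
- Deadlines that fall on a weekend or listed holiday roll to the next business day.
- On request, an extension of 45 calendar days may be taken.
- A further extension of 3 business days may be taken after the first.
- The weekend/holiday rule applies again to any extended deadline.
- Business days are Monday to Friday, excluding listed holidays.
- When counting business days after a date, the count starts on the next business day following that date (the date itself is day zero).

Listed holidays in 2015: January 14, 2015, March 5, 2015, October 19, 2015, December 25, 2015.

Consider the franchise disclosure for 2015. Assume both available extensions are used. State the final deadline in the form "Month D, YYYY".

Start from the fixed due date, November 5, 2015.
Since November 5, 2015 is a Thursday and not a holiday, the date is unchanged.
The 45-calendar-day extension moves the deadline from November 5, 2015 to December 20, 2015.
December 20, 2015 is a Sunday; the next business day is December 21, 2015 (Monday).
Counting 3 further business days from December 21, 2015 reaches December 24, 2015.
December 24, 2015 falls on a Thursday, which is a business day, so no adjustment is needed.
So the filing is due December 24, 2015.

December 24, 2015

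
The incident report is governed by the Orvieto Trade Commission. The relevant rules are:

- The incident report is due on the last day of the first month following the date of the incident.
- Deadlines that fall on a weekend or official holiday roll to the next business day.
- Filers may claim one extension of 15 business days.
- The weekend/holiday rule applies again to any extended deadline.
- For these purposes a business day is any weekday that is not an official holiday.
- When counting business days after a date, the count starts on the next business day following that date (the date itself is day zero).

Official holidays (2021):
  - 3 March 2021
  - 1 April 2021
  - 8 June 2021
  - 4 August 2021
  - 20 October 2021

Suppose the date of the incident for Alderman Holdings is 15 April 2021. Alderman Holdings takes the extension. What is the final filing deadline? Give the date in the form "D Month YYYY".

1 month after 15 April 2021 falls in May 2021; the last day of that month is 31 May 2021.
31 May 2021 (Monday) is already a business day.
The 15-business-day extension runs from 31 May 2021 to 22 June 2021.
22 June 2021 is a Tuesday and not a listed holiday, so it stands.
The final due date is 22 June 2021.

22 June 2021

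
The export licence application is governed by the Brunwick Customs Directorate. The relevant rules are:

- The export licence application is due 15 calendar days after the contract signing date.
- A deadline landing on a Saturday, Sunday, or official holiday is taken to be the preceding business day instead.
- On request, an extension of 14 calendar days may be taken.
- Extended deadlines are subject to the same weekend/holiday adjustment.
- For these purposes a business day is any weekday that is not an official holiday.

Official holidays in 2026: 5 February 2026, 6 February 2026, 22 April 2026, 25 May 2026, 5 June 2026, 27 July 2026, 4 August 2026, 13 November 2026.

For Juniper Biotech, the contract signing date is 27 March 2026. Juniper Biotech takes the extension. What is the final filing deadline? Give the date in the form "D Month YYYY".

24 April 2026

15 calendar days after 27 March 2026 is 11 April 2026.
Because 11 April 2026 is a Saturday, the deadline becomes 10 April 2026 (Friday).
With the 14-day extension, 10 April 2026 becomes 24 April 2026.
24 April 2026 is a Friday and not a listed holiday, so it stands.
The final due date is 24 April 2026.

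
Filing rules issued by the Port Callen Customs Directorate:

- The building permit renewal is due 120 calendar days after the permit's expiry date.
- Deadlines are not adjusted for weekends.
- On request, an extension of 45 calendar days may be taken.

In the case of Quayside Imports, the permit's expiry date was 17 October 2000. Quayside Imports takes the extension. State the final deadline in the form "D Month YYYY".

Trigger date 17 October 2000 + 120 calendar days = 14 February 2001.
14 February 2001 is a Wednesday; no weekend or holiday adjustment applies.
With the 45-day extension, 14 February 2001 becomes 31 March 2001.
31 March 2001 is a Saturday; no weekend or holiday adjustment applies.
Final deadline: 31 March 2001.

31 March 2001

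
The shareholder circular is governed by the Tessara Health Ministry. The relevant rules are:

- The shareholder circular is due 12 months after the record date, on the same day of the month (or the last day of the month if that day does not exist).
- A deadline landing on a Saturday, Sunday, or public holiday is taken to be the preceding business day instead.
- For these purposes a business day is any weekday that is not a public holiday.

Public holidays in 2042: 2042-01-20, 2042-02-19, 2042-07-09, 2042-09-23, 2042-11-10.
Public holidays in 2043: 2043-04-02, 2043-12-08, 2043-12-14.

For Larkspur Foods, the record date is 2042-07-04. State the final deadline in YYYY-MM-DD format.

Moving 12 months forward from 2042-07-04 on the corresponding day gives 2043-07-04.
2043-07-04 is a Saturday, so it moves to the preceding business day, 2043-07-03 (Friday).
Deadline: 2043-07-03.

2043-07-03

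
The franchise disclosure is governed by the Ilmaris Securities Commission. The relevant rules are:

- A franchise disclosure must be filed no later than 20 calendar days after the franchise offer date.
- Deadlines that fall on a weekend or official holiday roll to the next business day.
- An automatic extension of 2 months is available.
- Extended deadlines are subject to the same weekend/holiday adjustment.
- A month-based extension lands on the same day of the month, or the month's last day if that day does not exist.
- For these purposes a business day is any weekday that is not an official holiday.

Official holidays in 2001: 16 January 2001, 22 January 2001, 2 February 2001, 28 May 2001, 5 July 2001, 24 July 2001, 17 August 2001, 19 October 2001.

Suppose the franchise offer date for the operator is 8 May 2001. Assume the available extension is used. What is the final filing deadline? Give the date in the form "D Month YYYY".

Adding 20 calendar days to 8 May 2001 gives 28 May 2001.
Because 28 May 2001 is a listed holiday, the deadline becomes 29 May 2001 (Tuesday).
Applying the 2 months extension: 2 months after 29 May 2001 is 29 July 2001.
29 July 2001 falls on a Sunday. Rolling to the next business day gives 30 July 2001, a Monday.
Final deadline: 30 July 2001.

30 July 2001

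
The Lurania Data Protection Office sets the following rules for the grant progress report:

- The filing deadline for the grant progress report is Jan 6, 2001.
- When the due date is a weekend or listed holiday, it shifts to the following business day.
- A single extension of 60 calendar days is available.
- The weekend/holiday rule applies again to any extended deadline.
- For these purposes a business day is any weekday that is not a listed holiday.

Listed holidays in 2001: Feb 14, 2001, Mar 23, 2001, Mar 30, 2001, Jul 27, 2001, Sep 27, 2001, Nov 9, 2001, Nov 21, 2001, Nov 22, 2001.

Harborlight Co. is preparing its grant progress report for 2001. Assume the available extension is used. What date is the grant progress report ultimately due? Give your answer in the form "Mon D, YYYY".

Mar 9, 2001

Start from the fixed due date, Jan 6, 2001.
Jan 6, 2001 falls on a Saturday. Rolling to the next business day gives Jan 8, 2001, a Monday.
The 60-calendar-day extension moves the deadline from Jan 8, 2001 to Mar 9, 2001.
Mar 9, 2001 is a Friday and not a listed holiday, so it stands.
So the filing is due Mar 9, 2001.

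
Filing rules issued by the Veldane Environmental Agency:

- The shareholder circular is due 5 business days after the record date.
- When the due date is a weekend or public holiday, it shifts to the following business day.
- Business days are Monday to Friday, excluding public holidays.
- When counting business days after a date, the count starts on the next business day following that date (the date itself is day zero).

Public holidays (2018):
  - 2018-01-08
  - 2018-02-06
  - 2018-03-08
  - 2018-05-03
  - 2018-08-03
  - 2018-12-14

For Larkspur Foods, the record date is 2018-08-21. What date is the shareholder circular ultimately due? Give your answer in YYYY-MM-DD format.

Counting 5 business days after 2018-08-21 (skipping weekends and listed holidays) reaches 2018-08-28.
Since 2018-08-28 is a Tuesday and not a holiday, the date is unchanged.
The final due date is 2018-08-28.

2018-08-28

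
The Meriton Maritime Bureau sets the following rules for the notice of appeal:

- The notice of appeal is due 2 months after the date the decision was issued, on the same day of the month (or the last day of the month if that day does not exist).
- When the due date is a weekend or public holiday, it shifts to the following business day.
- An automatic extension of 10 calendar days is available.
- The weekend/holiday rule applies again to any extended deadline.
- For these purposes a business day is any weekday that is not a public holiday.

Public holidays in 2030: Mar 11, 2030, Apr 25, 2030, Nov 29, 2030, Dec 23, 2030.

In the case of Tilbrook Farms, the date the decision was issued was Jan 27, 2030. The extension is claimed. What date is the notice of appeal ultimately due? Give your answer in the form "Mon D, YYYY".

2 months after Jan 27, 2030, on the same day of the month, is Mar 27, 2030.
Mar 27, 2030 is a Wednesday and not a listed holiday, so it stands.
The 10-calendar-day extension moves the deadline from Mar 27, 2030 to Apr 6, 2030.
Apr 6, 2030 is a Saturday, so it moves to the next business day, Apr 8, 2030 (Monday).
The final due date is Apr 8, 2030.

Apr 8, 2030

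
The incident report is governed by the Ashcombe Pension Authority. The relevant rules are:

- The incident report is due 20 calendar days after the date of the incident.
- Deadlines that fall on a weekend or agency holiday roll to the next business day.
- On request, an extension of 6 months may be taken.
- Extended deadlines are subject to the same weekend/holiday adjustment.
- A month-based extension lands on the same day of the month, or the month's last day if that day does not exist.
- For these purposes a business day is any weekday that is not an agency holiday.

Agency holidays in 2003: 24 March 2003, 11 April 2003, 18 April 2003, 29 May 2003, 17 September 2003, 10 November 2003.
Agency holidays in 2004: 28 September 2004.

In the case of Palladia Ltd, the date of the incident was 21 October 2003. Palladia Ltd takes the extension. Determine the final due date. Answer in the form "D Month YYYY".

11 May 2004

From 21 October 2003, 20 calendar days later is 10 November 2003.
Because 10 November 2003 is a listed holiday, the deadline becomes 11 November 2003 (Tuesday).
Applying the 6 months extension: 6 months after 11 November 2003 is 11 May 2004.
11 May 2004 is a Tuesday and not a listed holiday, so it stands.
So the filing is due 11 May 2004.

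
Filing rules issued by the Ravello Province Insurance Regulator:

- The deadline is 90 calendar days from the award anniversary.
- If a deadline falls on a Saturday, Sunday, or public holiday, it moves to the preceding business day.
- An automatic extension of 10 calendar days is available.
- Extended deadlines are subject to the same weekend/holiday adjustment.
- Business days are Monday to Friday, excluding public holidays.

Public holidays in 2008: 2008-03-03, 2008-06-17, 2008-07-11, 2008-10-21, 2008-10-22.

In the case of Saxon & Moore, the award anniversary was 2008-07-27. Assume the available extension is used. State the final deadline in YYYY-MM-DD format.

90 calendar days after 2008-07-27 is 2008-10-25.
Because 2008-10-25 is a Saturday, the deadline becomes 2008-10-24 (Friday).
Add the 10 calendar-day extension to 2008-10-24: 2008-11-03.
2008-11-03 falls on a Monday, which is a business day, so no adjustment is needed.
The final due date is 2008-11-03.

2008-11-03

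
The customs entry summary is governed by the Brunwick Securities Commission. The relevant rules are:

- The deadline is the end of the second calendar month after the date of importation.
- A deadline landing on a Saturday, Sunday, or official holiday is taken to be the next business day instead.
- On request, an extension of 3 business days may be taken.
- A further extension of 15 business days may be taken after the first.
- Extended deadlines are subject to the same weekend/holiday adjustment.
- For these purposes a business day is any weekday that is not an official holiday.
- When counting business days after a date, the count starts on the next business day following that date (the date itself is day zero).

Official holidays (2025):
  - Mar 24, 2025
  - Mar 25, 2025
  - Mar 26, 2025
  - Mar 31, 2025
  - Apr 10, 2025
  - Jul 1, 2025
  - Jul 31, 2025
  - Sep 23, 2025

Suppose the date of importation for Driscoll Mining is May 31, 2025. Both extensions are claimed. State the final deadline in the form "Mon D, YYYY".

The second month after May 31, 2025 is July 2025, whose last day is Jul 31, 2025.
Because Jul 31, 2025 is a listed holiday, the deadline becomes Aug 1, 2025 (Friday).
Applying the 3-business-day extension: 3 business days after Aug 1, 2025 is Aug 6, 2025.
Aug 6, 2025 falls on a Wednesday, which is a business day, so no adjustment is needed.
Counting 15 further business days from Aug 6, 2025 reaches Aug 27, 2025.
Aug 27, 2025 is a Wednesday and not a listed holiday, so it stands.
Final deadline: Aug 27, 2025.

Aug 27, 2025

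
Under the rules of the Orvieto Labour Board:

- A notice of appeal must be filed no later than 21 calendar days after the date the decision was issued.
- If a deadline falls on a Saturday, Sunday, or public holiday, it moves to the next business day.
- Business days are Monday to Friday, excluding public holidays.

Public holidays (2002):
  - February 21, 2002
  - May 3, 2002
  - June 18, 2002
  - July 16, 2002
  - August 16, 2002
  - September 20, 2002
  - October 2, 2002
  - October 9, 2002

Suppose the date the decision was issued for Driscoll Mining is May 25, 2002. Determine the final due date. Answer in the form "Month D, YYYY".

June 17, 2002

From May 25, 2002, 21 calendar days later is June 15, 2002.
June 15, 2002 is a Saturday; the next business day is June 17, 2002 (Monday).
So the filing is due June 17, 2002.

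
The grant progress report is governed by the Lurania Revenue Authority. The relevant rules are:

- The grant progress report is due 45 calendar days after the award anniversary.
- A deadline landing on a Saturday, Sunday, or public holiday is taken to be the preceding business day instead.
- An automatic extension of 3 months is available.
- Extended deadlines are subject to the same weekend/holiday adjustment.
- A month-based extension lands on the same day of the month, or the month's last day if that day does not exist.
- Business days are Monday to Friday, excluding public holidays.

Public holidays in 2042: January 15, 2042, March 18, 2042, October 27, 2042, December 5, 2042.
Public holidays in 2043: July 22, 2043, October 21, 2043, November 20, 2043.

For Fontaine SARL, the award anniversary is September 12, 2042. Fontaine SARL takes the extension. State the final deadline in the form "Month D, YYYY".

January 23, 2043

From September 12, 2042, 45 calendar days later is October 27, 2042.
Because October 27, 2042 is a listed holiday, the deadline becomes October 24, 2042 (Friday).
Add 3 months to October 24, 2042: January 24, 2043.
Because January 24, 2043 is a Saturday, the deadline becomes January 23, 2043 (Friday).
So the filing is due January 23, 2043.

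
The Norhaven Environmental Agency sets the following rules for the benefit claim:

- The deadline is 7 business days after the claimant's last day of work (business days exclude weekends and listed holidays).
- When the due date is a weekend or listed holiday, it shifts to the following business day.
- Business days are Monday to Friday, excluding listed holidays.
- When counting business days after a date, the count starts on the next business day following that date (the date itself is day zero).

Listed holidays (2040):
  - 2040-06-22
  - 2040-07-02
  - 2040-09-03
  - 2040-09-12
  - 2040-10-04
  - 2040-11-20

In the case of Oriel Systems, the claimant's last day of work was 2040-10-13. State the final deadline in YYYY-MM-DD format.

Counting 7 business days after 2040-10-13 (skipping weekends and listed holidays) reaches 2040-10-23.
2040-10-23 (Tuesday) is already a business day.
Final deadline: 2040-10-23.

2040-10-23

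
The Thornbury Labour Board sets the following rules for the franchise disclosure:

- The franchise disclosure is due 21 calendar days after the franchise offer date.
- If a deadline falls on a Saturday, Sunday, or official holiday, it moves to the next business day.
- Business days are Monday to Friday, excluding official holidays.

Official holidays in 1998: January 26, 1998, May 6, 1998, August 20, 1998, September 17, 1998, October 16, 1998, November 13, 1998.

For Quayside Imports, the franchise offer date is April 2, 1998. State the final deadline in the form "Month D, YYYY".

April 23, 1998

Trigger date April 2, 1998 + 21 calendar days = April 23, 1998.
April 23, 1998 is a Thursday and not a listed holiday, so it stands.
The final due date is April 23, 1998.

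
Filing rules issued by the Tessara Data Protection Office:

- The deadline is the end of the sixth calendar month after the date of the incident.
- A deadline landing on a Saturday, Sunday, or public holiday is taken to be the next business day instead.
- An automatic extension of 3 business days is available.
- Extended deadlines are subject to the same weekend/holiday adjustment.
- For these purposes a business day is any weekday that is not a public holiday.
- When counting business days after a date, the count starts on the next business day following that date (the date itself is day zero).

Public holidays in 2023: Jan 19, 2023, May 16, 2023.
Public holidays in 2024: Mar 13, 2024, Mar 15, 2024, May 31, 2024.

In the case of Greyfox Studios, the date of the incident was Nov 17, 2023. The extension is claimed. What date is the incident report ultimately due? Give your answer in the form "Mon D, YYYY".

6 months after Nov 17, 2023 is May 2024; that month ends on May 31, 2024.
May 31, 2024 is a listed holiday; the next business day is Jun 3, 2024 (Monday).
The 3-business-day extension runs from Jun 3, 2024 to Jun 6, 2024.
Jun 6, 2024 is a Thursday and not a listed holiday, so it stands.
Final deadline: Jun 6, 2024.

Jun 6, 2024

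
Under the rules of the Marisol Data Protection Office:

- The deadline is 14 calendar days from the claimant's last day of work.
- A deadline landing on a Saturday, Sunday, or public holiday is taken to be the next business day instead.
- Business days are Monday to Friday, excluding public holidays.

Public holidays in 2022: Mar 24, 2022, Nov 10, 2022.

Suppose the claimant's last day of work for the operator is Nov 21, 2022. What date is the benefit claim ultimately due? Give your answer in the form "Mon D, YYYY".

14 calendar days after Nov 21, 2022 is Dec 5, 2022.
Since Dec 5, 2022 is a Monday and not a holiday, the date is unchanged.
The final due date is Dec 5, 2022.

Dec 5, 2022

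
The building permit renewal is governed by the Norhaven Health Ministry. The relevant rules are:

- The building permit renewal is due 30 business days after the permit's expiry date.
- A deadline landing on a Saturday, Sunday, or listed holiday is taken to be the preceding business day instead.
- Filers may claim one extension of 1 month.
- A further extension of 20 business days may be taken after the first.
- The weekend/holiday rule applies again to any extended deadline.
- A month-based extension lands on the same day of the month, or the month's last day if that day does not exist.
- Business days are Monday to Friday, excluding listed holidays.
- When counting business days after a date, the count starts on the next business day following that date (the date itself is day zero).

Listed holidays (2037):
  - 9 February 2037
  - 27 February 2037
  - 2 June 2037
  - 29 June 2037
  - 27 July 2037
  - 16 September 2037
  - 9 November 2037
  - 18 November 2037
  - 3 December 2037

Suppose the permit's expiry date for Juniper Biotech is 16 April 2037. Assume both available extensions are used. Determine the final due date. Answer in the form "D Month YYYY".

Counting 30 business days after 16 April 2037 (skipping weekends and listed holidays) reaches 28 May 2037.
28 May 2037 falls on a Thursday, which is a business day, so no adjustment is needed.
Add 1 month to 28 May 2037: 28 June 2037.
Because 28 June 2037 is a Sunday, the deadline becomes 26 June 2037 (Friday).
Counting 20 further business days from 26 June 2037 reaches 28 July 2037.
28 July 2037 (Tuesday) is already a business day.
Deadline: 28 July 2037.

28 July 2037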